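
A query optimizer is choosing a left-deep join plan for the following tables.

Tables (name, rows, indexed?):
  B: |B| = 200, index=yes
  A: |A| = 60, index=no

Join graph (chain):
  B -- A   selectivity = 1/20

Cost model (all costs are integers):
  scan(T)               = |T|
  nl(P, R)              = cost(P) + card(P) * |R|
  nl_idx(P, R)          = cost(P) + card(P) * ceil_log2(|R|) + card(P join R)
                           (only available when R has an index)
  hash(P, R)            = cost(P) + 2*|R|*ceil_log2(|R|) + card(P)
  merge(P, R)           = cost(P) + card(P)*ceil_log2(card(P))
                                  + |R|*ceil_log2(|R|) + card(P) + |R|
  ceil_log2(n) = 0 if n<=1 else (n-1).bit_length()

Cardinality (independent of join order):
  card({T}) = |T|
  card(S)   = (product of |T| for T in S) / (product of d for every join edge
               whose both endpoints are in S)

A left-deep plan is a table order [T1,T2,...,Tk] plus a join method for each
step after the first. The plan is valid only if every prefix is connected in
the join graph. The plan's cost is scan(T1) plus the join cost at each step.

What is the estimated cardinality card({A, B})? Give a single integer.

600

Tables in S: A(60), B(200)
Edges inside S: B-A(d=20)
numerator = 60 * 200 = 12000
denominator = 20 = 20
card(S) = 12000 / 20 = 600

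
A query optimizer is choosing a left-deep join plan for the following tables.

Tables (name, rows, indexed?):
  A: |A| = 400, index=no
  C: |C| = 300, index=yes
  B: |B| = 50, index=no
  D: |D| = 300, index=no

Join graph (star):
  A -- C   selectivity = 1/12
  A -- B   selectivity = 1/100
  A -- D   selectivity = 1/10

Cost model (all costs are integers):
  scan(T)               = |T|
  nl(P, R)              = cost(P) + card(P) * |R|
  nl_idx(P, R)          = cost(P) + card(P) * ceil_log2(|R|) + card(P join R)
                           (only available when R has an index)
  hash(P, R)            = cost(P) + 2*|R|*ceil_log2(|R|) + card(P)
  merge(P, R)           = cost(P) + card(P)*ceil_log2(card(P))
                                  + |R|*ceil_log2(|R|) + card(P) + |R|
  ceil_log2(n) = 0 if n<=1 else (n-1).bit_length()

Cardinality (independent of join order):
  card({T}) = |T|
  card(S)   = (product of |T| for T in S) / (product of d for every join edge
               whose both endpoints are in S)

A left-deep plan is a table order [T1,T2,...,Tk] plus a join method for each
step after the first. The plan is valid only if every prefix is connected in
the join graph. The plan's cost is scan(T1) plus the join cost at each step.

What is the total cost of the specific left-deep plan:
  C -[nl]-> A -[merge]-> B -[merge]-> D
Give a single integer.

343650

step 1: scan C: cost=300, card=300
step 2: join A via nl
    card(P join A) = 300*400/(12) = 10000
    cost = 300 + 300*400 = 120300
step 3: join B via merge
    card(P join B) = 10000*50/(100) = 5000
    cost = 120300 + 10000*14 + 50*6 + 10000 + 50 = 270650
step 4: join D via merge
    card(P join D) = 5000*300/(10) = 150000
    cost = 270650 + 5000*13 + 300*9 + 5000 + 300 = 343650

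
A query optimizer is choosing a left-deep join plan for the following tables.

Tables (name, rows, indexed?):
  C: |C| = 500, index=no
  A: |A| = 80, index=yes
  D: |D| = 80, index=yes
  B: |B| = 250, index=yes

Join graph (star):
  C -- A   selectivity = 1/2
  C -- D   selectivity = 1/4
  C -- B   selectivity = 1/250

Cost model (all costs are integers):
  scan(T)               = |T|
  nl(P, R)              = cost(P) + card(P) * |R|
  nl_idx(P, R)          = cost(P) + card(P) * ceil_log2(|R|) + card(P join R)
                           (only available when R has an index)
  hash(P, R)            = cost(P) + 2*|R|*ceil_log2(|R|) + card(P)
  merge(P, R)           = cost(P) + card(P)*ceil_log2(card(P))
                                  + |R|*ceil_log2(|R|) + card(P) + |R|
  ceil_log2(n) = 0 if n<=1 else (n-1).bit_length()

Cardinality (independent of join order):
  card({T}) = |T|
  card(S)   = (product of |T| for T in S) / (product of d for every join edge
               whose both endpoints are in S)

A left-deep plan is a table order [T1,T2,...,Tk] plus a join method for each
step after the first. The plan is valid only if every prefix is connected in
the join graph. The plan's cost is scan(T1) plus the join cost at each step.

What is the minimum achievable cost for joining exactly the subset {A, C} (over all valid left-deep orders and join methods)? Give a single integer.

2120

Selinger DP over subsets of {A,C}:
  {C}: scan cost=500, card=500
  {A}: scan cost=80, card=80
  {AC}: card=20000; try (A,hash)→2120, (C,merge)→5720, (A,merge)→6140, (C,hash)→9160, (A,nl_idx)→24000, (C,nl)→40080 …(+1); best=2120 via (A,hash)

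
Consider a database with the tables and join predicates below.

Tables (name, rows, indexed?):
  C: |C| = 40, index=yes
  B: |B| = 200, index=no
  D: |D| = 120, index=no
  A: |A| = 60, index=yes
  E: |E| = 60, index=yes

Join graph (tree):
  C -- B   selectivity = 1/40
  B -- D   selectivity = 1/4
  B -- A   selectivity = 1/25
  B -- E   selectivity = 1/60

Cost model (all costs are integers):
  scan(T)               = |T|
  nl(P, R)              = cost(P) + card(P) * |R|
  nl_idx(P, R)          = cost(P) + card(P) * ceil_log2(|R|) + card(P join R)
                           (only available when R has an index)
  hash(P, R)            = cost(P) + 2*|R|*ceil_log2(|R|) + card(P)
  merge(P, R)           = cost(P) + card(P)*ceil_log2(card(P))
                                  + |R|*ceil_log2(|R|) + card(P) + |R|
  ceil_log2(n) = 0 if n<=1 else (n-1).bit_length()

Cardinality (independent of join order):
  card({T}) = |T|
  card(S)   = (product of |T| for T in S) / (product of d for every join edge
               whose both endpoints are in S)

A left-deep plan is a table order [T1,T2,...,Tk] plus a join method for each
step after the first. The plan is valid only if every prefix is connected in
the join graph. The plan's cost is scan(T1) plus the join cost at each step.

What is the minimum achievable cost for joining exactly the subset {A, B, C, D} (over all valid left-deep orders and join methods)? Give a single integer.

3960

Selinger DP over subsets of {A,B,C,D}:
  {C}: scan cost=40, card=40
  {B}: scan cost=200, card=200
  {D}: scan cost=120, card=120
  {A}: scan cost=60, card=60
  {BC}: card=200; try (C,hash)→880, (C,nl_idx)→1600, (B,merge)→2120, (C,merge)→2280, (B,hash)→3280, (B,nl)→8040 …(+1); best=880 via (C,hash)
  {BD}: card=6000; try (D,hash)→2080, (B,merge)→2880, (D,merge)→2960, (B,hash)→3440, (B,nl)→24120, (D,nl)→24200; best=2080 via (D,hash)
  {AB}: card=480; try (A,hash)→1120, (A,nl_idx)→1880, (B,merge)→2280, (A,merge)→2420, (B,hash)→3320, (B,nl)→12060 …(+1); best=1120 via (A,hash)
  {BCD}: card=6000; try (D,hash)→2760, (D,merge)→3640, (C,hash)→8560, (D,nl)→24880, (C,nl_idx)→44080, (C,merge)→86360 …(+1); best=2760 via (D,hash)
  {ABC}: card=480; try (A,hash)→1800, (C,hash)→2080, (A,nl_idx)→2560, (A,merge)→3100, (C,nl_idx)→4480, (C,merge)→6200 …(+2); best=1800 via (A,hash)
  {ABD}: card=14400; try (D,hash)→3280, (D,merge)→6880, (A,hash)→8800, (A,nl_idx)→52480, (D,nl)→58720, (A,merge)→86500 …(+1); best=3280 via (D,hash)
  {ABCD}: card=14400; try (D,hash)→3960, (D,merge)→7560, (A,hash)→9480, (C,hash)→18160, (A,nl_idx)→53160, (D,nl)→59400 …(+5); best=3960 via (D,hash)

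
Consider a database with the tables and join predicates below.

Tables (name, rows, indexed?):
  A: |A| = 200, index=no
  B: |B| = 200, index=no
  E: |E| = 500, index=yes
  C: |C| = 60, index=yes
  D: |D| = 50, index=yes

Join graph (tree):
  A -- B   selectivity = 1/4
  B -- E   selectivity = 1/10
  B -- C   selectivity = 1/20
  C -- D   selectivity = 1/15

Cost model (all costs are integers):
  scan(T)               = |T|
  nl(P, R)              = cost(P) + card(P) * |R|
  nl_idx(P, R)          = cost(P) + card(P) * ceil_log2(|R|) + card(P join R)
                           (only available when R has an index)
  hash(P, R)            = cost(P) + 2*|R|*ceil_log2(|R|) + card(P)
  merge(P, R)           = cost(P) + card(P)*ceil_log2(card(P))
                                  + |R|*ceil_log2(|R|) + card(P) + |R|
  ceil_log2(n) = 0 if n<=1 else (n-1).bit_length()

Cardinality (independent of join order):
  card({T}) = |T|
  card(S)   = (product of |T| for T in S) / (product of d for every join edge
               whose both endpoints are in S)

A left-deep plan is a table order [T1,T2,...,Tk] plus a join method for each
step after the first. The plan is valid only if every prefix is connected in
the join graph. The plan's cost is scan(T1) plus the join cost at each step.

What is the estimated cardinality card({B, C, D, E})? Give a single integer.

Tables in S: B(200), C(60), D(50), E(500)
Edges inside S: B-E(d=10), B-C(d=20), C-D(d=15)
numerator = 200 * 60 * 50 * 500 = 300000000
denominator = 10 * 20 * 15 = 3000
card(S) = 300000000 / 3000 = 100000

100000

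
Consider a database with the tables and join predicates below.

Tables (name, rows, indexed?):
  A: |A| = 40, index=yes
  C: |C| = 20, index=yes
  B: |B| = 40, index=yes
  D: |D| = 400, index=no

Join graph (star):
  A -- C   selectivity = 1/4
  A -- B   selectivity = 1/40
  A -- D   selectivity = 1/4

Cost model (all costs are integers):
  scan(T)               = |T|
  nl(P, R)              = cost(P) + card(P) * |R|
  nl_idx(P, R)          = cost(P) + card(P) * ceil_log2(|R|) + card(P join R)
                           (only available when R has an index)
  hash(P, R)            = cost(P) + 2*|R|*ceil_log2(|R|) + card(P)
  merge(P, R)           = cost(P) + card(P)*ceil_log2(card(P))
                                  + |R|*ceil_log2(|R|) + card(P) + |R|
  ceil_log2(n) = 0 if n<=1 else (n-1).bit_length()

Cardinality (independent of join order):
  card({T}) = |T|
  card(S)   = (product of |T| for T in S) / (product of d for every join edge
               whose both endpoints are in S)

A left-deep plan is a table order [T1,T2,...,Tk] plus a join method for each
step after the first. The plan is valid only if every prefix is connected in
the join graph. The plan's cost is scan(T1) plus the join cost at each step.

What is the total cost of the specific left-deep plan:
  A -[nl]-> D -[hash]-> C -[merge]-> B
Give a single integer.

340520

step 1: scan A: cost=40, card=40
step 2: join D via nl
    card(P join D) = 40*400/(4) = 4000
    cost = 40 + 40*400 = 16040
step 3: join C via hash
    card(P join C) = 4000*20/(4) = 20000
    cost = 16040 + 2*20*5 + 4000 = 20240
step 4: join B via merge
    card(P join B) = 20000*40/(40) = 20000
    cost = 20240 + 20000*15 + 40*6 + 20000 + 40 = 340520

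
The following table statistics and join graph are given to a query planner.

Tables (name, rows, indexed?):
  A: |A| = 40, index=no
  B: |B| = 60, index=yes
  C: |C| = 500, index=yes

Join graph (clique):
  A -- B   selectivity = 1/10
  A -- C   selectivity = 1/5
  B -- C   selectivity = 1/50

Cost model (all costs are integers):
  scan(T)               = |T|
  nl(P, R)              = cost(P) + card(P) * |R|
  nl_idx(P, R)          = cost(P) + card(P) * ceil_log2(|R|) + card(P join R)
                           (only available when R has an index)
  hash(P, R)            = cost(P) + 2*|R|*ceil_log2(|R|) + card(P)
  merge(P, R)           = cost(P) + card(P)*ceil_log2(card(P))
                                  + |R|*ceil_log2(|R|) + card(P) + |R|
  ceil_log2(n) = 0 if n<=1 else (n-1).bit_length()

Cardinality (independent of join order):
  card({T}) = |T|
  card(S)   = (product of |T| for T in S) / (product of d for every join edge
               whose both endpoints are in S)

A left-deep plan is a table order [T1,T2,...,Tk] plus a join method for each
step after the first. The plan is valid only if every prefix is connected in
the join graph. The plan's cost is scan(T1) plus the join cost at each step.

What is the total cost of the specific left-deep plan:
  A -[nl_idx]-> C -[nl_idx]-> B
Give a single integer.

step 1: scan A: cost=40, card=40
step 2: join C via nl_idx
    card(P join C) = 40*500/(5) = 4000
    cost = 40 + 40*9 + 4000 = 4400
step 3: join B via nl_idx
    card(P join B) = 4000*60/(10*50) = 480
    cost = 4400 + 4000*6 + 480 = 28880

28880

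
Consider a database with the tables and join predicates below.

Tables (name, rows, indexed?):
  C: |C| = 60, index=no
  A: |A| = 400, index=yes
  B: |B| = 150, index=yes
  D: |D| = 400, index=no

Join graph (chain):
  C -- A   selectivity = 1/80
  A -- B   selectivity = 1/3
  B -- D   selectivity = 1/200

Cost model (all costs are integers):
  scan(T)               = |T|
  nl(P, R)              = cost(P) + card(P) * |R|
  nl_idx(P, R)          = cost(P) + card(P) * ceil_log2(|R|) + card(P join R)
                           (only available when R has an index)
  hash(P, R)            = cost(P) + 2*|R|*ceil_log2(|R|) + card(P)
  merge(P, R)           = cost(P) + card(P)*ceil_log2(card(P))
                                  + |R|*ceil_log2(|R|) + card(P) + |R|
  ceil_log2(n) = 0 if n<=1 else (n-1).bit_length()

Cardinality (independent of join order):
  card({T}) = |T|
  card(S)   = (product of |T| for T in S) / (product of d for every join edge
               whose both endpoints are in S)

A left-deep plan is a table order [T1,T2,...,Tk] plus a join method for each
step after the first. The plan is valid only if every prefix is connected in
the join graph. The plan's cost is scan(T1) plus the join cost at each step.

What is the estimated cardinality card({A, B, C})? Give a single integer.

Tables in S: A(400), B(150), C(60)
Edges inside S: C-A(d=80), A-B(d=3)
numerator = 400 * 150 * 60 = 3600000
denominator = 80 * 3 = 240
card(S) = 3600000 / 240 = 15000

15000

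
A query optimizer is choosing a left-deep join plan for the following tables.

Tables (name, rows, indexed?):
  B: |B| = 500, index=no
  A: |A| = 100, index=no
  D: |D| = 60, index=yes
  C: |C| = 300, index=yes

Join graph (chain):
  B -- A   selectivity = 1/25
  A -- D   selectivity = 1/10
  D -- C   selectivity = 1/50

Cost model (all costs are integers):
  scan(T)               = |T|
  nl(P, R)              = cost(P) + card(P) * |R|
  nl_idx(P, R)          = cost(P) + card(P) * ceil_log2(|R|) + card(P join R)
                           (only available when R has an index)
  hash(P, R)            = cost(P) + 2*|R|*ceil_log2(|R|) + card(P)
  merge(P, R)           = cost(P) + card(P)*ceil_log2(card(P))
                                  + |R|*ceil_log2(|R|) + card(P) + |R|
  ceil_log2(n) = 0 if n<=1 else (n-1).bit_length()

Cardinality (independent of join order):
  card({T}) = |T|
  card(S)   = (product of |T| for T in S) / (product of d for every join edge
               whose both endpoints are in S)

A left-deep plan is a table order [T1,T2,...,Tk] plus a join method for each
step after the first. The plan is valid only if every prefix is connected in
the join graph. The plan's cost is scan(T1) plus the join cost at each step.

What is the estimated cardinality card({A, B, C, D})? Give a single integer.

Tables in S: A(100), B(500), C(300), D(60)
Edges inside S: B-A(d=25), A-D(d=10), D-C(d=50)
numerator = 100 * 500 * 300 * 60 = 900000000
denominator = 25 * 10 * 50 = 12500
card(S) = 900000000 / 12500 = 72000

72000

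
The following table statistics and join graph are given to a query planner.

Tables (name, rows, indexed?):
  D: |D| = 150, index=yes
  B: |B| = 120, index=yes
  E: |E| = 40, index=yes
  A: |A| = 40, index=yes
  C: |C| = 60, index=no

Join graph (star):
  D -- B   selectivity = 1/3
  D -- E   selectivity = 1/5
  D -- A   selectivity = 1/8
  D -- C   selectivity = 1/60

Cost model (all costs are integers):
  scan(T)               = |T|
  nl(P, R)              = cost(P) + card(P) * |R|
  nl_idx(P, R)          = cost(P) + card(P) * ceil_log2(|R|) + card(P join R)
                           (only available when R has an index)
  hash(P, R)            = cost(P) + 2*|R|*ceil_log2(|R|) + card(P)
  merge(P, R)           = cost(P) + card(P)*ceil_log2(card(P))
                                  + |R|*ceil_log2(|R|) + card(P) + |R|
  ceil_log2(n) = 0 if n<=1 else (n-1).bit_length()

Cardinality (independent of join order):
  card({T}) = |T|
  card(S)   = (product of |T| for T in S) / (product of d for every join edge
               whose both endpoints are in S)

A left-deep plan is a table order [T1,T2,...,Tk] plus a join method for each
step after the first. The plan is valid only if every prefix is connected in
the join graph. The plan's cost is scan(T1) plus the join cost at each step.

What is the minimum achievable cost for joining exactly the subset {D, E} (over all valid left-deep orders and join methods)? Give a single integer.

780

Selinger DP over subsets of {D,E}:
  {D}: scan cost=150, card=150
  {E}: scan cost=40, card=40
  {DE}: card=1200; try (E,hash)→780, (D,nl_idx)→1560, (D,merge)→1670, (E,merge)→1780, (E,nl_idx)→2250, (D,hash)→2480 …(+2); best=780 via (E,hash)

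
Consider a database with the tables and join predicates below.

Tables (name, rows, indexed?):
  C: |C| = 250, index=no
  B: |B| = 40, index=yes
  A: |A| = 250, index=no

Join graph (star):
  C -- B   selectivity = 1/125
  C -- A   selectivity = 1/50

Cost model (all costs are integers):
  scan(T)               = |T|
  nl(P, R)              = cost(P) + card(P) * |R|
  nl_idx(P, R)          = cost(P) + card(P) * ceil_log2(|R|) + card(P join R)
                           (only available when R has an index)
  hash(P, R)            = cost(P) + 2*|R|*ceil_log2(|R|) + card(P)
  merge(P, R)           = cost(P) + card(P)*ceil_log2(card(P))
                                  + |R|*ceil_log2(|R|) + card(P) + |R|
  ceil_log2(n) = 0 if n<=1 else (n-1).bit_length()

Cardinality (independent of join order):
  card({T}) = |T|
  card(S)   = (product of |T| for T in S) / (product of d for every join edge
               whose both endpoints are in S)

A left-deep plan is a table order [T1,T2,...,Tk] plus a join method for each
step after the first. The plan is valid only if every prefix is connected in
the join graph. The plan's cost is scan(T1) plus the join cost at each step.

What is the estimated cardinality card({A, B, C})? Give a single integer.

Tables in S: A(250), B(40), C(250)
Edges inside S: C-B(d=125), C-A(d=50)
numerator = 250 * 40 * 250 = 2500000
denominator = 125 * 50 = 6250
card(S) = 2500000 / 6250 = 400

400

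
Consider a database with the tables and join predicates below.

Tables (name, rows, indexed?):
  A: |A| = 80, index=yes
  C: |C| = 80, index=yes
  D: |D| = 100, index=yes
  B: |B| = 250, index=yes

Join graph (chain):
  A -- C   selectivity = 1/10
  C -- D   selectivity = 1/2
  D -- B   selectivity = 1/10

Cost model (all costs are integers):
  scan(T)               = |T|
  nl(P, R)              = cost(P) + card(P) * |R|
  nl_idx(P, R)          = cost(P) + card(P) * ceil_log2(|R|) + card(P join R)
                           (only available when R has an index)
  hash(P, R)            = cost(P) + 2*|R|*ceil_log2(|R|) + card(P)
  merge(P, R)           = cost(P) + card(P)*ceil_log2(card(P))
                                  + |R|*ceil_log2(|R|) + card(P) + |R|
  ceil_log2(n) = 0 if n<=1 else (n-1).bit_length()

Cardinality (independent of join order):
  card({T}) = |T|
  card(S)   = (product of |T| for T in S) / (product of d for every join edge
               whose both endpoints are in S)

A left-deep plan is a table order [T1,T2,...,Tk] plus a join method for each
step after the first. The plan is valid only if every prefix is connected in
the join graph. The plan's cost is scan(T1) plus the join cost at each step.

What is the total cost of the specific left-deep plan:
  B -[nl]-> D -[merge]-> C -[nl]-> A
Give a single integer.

8058390

step 1: scan B: cost=250, card=250
step 2: join D via nl
    card(P join D) = 250*100/(10) = 2500
    cost = 250 + 250*100 = 25250
step 3: join C via merge
    card(P join C) = 2500*80/(2) = 100000
    cost = 25250 + 2500*12 + 80*7 + 2500 + 80 = 58390
step 4: join A via nl
    card(P join A) = 100000*80/(10) = 800000
    cost = 58390 + 100000*80 = 8058390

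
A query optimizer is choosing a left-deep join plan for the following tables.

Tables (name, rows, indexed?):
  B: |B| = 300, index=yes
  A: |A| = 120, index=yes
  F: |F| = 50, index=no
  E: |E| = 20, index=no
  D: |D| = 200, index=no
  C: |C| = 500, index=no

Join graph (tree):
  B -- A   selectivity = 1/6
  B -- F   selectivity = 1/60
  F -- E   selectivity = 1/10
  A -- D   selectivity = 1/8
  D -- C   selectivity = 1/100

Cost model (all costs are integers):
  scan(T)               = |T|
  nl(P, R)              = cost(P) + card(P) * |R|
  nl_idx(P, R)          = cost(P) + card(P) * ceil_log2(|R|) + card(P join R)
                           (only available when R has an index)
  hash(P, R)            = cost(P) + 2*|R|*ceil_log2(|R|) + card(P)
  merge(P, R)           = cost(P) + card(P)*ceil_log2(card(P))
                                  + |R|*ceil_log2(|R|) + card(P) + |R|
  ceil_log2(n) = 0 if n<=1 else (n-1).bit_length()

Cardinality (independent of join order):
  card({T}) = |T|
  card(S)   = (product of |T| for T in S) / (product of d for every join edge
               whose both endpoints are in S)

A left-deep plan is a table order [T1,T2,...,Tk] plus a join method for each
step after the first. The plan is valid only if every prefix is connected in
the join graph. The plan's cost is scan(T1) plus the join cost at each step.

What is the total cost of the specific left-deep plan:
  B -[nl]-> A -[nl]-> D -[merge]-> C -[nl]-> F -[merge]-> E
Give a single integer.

54716420

step 1: scan B: cost=300, card=300
step 2: join A via nl
    card(P join A) = 300*120/(6) = 6000
    cost = 300 + 300*120 = 36300
step 3: join D via nl
    card(P join D) = 6000*200/(8) = 150000
    cost = 36300 + 6000*200 = 1236300
step 4: join C via merge
    card(P join C) = 150000*500/(100) = 750000
    cost = 1236300 + 150000*18 + 500*9 + 150000 + 500 = 4091300
step 5: join F via nl
    card(P join F) = 750000*50/(60) = 625000
    cost = 4091300 + 750000*50 = 41591300
step 6: join E via merge
    card(P join E) = 625000*20/(10) = 1250000
    cost = 41591300 + 625000*20 + 20*5 + 625000 + 20 = 54716420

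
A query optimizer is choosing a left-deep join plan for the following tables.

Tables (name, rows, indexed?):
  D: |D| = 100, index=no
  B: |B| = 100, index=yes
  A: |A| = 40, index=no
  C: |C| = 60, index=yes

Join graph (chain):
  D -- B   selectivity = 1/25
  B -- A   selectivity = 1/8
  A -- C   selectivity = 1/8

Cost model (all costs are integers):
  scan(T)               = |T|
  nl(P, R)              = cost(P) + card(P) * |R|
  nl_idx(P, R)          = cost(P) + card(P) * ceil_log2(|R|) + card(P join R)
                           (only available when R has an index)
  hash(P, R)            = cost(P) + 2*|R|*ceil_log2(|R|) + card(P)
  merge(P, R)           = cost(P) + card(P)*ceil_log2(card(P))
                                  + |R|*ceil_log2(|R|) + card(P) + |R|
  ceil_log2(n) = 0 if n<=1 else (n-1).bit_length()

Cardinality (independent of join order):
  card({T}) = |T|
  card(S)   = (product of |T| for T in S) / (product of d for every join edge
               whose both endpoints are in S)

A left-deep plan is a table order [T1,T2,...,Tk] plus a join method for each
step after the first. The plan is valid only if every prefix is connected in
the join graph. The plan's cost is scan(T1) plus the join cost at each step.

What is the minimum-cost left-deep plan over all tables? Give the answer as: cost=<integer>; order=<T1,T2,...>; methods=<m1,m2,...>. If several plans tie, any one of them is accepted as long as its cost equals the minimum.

Selinger DP (subsets sized 1..n):
  {D}: scan cost=100, card=100
  {B}: scan cost=100, card=100
  {A}: scan cost=40, card=40
  {C}: scan cost=60, card=60
  {BD}: card=400; try (B,nl_idx)→1200, (D,hash)→1600, (B,hash)→1600, (D,merge)→1700, (B,merge)→1700, (D,nl)→10100 …(+1); best=1200 via (B,nl_idx)
  {AB}: card=500; try (A,hash)→680, (B,nl_idx)→820, (B,merge)→1120, (A,merge)→1180, (B,hash)→1480, (B,nl)→4040 …(+1); best=680 via (A,hash)
  {AC}: card=300; try (C,nl_idx)→580, (A,hash)→600, (C,merge)→740, (A,merge)→760, (C,hash)→800, (C,nl)→2440 …(+1); best=580 via (C,nl_idx)
  {ABD}: card=2000; try (A,hash)→2080, (D,hash)→2580, (A,merge)→5480, (D,merge)→6480, (A,nl)→17200, (D,nl)→50680; best=2080 via (A,hash)
  {ABC}: card=3750; try (C,hash)→1900, (B,hash)→2280, (B,merge)→4380, (C,merge)→6100, (B,nl_idx)→6430, (C,nl_idx)→7430 …(+2); best=1900 via (C,hash)
  {ABCD}: card=15000; try (C,hash)→4800, (D,hash)→7050, (C,merge)→26500, (C,nl_idx)→29080, (D,merge)→51450, (C,nl)→122080 …(+1); best=4800 via (C,hash)

cost=4800; order=D,B,A,C; methods=nl_idx,hash,hash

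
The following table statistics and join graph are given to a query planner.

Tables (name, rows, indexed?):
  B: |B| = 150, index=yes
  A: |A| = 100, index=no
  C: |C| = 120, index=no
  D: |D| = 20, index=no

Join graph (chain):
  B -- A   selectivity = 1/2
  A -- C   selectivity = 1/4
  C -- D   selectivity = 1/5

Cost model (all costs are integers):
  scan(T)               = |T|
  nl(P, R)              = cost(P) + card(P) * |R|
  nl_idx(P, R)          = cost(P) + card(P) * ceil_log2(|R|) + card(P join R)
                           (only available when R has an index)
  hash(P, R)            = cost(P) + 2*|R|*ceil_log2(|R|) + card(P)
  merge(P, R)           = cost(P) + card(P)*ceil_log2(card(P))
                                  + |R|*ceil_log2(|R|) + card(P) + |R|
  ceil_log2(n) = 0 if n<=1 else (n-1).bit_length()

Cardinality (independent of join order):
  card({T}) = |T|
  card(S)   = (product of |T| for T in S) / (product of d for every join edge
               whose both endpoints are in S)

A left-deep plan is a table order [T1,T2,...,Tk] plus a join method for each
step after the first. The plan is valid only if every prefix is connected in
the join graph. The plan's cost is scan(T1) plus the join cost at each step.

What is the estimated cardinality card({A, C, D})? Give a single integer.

Tables in S: A(100), C(120), D(20)
Edges inside S: A-C(d=4), C-D(d=5)
numerator = 100 * 120 * 20 = 240000
denominator = 4 * 5 = 20
card(S) = 240000 / 20 = 12000

12000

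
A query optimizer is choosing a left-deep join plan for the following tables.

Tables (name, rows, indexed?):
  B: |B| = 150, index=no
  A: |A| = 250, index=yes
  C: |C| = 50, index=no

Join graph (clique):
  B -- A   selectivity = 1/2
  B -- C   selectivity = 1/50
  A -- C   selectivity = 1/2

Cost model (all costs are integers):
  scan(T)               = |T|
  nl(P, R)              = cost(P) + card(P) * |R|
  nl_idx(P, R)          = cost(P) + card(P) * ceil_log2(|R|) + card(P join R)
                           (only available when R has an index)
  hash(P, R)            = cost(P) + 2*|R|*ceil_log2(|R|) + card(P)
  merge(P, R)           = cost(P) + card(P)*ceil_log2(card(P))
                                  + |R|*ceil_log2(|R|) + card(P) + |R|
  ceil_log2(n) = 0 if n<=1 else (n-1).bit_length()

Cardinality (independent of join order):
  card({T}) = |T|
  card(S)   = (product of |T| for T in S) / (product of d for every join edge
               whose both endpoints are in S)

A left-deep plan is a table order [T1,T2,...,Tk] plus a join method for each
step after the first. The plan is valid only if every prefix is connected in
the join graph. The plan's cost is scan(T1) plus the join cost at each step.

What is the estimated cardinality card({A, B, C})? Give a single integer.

Tables in S: A(250), B(150), C(50)
Edges inside S: B-A(d=2), B-C(d=50), A-C(d=2)
numerator = 250 * 150 * 50 = 1875000
denominator = 2 * 50 * 2 = 200
card(S) = 1875000 / 200 = 9375

9375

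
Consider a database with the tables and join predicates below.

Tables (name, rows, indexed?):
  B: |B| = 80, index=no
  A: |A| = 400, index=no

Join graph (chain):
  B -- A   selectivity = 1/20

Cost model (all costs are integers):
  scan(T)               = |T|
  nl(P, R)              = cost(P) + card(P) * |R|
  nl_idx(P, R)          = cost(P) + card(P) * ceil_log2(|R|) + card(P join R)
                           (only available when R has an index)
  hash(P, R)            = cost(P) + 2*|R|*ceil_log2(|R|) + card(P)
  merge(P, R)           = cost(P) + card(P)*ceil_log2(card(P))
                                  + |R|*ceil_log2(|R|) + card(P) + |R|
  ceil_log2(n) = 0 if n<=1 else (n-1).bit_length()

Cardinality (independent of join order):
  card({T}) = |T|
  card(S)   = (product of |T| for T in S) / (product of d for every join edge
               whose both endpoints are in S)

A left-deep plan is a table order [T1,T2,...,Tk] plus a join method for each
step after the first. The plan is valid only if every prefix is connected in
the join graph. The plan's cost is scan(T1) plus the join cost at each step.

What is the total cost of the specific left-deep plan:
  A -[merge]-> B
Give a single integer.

step 1: scan A: cost=400, card=400
step 2: join B via merge
    card(P join B) = 400*80/(20) = 1600
    cost = 400 + 400*9 + 80*7 + 400 + 80 = 5040

5040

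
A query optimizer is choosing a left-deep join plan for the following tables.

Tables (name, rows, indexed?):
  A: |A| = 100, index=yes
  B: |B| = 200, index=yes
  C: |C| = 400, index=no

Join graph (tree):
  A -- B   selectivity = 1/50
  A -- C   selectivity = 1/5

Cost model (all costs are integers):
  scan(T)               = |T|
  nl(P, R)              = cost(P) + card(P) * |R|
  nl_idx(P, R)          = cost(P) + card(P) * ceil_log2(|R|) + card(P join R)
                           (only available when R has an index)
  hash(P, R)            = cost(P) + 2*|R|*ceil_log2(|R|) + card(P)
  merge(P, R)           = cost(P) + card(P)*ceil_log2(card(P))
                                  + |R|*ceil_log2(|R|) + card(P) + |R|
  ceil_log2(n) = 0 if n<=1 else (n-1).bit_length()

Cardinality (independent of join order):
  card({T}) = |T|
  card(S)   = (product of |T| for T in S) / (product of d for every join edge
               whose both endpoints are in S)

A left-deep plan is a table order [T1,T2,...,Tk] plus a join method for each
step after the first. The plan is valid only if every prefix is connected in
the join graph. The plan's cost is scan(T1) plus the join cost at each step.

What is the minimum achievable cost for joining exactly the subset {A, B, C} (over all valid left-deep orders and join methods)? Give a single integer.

8900

Selinger DP over subsets of {A,B,C}:
  {A}: scan cost=100, card=100
  {B}: scan cost=200, card=200
  {C}: scan cost=400, card=400
  {AB}: card=400; try (B,nl_idx)→1300, (A,hash)→1800, (A,nl_idx)→2000, (B,merge)→2700, (A,merge)→2800, (B,hash)→3400 …(+2); best=1300 via (B,nl_idx)
  {AC}: card=8000; try (A,hash)→2200, (C,merge)→4900, (A,merge)→5200, (C,hash)→7400, (A,nl_idx)→11200, (C,nl)→40100 …(+1); best=2200 via (A,hash)
  {ABC}: card=32000; try (C,hash)→8900, (C,merge)→9300, (B,hash)→13400, (B,nl_idx)→98200, (B,merge)→116000, (C,nl)→161300 …(+1); best=8900 via (C,hash)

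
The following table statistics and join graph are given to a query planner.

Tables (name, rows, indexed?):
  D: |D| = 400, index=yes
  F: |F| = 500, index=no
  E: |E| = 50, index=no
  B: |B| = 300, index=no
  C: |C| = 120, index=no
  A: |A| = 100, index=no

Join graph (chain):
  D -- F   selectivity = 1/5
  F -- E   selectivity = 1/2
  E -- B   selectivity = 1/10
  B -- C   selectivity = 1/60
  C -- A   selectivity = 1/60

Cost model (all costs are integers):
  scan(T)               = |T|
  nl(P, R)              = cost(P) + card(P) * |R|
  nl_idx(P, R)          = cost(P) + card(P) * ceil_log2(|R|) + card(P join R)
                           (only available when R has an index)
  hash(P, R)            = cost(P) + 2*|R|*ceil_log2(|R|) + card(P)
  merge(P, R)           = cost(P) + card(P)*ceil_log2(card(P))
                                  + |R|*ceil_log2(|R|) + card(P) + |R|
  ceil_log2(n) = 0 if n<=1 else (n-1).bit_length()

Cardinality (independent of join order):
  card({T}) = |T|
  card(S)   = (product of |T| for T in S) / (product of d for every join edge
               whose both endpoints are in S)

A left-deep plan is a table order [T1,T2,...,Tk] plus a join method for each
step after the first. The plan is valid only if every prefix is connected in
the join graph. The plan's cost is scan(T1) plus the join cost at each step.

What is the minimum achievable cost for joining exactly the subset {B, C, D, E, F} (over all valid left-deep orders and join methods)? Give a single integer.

Selinger DP over subsets of {B,C,D,E,F}:
  {D}: scan cost=400, card=400
  {F}: scan cost=500, card=500
  {E}: scan cost=50, card=50
  {B}: scan cost=300, card=300
  {C}: scan cost=120, card=120
  {DF}: card=40000; try (D,hash)→8200, (F,merge)→9400, (D,merge)→9500, (F,hash)→9800, (D,nl_idx)→45000, (F,nl)→200400 …(+1); best=8200 via (D,hash)
  {EF}: card=12500; try (E,hash)→1600, (F,merge)→5400, (E,merge)→5850, (F,hash)→9100, (F,nl)→25050, (E,nl)→25500; best=1600 via (E,hash)
  {BE}: card=1500; try (E,hash)→1200, (B,merge)→3400, (E,merge)→3650, (B,hash)→5500, (B,nl)→15050, (E,nl)→15300; best=1200 via (E,hash)
  {BC}: card=600; try (C,hash)→2280, (B,merge)→4080, (C,merge)→4260, (B,hash)→5640, (B,nl)→36120, (C,nl)→36300; best=2280 via (C,hash)
  {DEF}: card=1000000; try (D,hash)→21300, (E,hash)→48800, (D,merge)→193100, (E,merge)→688550, (D,nl_idx)→1114100, (E,nl)→2008200 …(+1); best=21300 via (D,hash)
  {BEF}: card=375000; try (F,hash)→11700, (B,hash)→19500, (F,merge)→24200, (B,merge)→192100, (F,nl)→751200, (B,nl)→3751600; best=11700 via (F,hash)
  {BCE}: card=3000; try (E,hash)→3480, (C,hash)→4380, (E,merge)→9230, (C,merge)→20160, (E,nl)→32280, (C,nl)→181200; best=3480 via (E,hash)
  {BDEF}: card=30000000; try (D,hash)→393900, (B,hash)→1026700, (D,merge)→7515700, (B,merge)→21024300, (D,nl_idx)→33386700, (D,nl)→150011700 …(+1); best=393900 via (D,hash)
  {BCEF}: card=750000; try (F,hash)→15480, (F,merge)→47480, (C,hash)→388380, (F,nl)→1503480, (C,merge)→7512660, (C,nl)→45011700; best=15480 via (F,hash)
  {BCDEF}: card=60000000; try (D,hash)→772680, (D,merge)→15769480, (C,hash)→30395580, (D,nl_idx)→66765480, (D,nl)→300015480, (C,merge)→780394860 …(+1); best=772680 via (D,hash)

772680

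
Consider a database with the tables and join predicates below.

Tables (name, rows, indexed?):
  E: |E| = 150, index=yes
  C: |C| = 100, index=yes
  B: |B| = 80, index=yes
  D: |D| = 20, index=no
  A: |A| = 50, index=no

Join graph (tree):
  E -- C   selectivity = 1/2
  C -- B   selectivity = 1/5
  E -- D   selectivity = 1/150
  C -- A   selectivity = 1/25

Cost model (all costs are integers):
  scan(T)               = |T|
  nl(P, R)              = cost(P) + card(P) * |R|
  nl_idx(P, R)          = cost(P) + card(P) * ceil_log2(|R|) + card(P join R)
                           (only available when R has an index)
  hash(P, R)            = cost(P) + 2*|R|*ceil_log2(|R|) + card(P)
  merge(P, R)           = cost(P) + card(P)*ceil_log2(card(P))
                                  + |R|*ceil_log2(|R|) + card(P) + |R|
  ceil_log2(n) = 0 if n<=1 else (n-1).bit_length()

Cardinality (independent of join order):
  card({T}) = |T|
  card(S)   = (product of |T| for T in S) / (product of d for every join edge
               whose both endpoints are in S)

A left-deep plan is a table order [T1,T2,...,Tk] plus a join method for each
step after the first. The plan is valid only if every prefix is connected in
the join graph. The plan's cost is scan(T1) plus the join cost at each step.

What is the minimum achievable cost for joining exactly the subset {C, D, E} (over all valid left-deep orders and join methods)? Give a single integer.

Selinger DP over subsets of {C,D,E}:
  {E}: scan cost=150, card=150
  {C}: scan cost=100, card=100
  {D}: scan cost=20, card=20
  {CE}: card=7500; try (C,hash)→1700, (E,merge)→2250, (C,merge)→2300, (E,hash)→2600, (E,nl_idx)→8400, (C,nl_idx)→8700 …(+2); best=1700 via (C,hash)
  {DE}: card=20; try (E,nl_idx)→200, (D,hash)→500, (E,merge)→1490, (D,merge)→1620, (E,hash)→2440, (E,nl)→3020 …(+1); best=200 via (E,nl_idx)
  {CDE}: card=1000; try (C,merge)→1120, (C,nl_idx)→1340, (C,hash)→1620, (C,nl)→2200, (D,hash)→9400, (D,merge)→106820 …(+1); best=1120 via (C,merge)

1120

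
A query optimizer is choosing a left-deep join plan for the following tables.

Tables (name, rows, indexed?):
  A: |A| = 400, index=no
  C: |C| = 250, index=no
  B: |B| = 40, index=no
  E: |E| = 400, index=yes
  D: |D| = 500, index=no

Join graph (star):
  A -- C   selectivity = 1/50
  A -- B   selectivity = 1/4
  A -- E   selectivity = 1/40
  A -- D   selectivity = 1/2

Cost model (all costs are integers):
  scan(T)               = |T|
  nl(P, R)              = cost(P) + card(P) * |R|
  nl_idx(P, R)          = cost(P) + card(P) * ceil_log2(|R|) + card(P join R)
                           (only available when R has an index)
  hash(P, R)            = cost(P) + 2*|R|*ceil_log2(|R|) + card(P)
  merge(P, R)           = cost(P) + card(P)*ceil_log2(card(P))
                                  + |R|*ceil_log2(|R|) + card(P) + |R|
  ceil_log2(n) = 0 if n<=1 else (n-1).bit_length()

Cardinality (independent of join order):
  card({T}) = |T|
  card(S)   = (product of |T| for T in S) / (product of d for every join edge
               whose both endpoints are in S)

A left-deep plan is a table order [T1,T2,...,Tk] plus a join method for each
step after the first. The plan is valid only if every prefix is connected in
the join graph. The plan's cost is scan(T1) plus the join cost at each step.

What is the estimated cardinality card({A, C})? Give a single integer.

Tables in S: A(400), C(250)
Edges inside S: A-C(d=50)
numerator = 400 * 250 = 100000
denominator = 50 = 50
card(S) = 100000 / 50 = 2000

2000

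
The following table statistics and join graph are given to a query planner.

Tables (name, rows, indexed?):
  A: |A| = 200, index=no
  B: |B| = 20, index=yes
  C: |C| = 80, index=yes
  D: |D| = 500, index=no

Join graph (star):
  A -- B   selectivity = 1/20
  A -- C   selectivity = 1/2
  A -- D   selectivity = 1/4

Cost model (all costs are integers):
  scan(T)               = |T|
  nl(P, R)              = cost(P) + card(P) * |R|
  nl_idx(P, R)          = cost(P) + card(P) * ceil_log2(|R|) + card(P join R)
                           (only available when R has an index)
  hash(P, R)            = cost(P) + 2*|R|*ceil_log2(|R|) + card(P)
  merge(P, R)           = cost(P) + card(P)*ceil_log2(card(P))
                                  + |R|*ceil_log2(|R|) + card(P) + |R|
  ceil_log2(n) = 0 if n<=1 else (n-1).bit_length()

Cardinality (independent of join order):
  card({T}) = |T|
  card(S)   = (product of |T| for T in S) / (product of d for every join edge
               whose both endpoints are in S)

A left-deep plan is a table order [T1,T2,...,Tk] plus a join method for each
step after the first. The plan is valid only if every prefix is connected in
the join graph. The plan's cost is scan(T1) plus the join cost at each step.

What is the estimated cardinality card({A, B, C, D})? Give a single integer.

1000000

Tables in S: A(200), B(20), C(80), D(500)
Edges inside S: A-B(d=20), A-C(d=2), A-D(d=4)
numerator = 200 * 20 * 80 * 500 = 160000000
denominator = 20 * 2 * 4 = 160
card(S) = 160000000 / 160 = 1000000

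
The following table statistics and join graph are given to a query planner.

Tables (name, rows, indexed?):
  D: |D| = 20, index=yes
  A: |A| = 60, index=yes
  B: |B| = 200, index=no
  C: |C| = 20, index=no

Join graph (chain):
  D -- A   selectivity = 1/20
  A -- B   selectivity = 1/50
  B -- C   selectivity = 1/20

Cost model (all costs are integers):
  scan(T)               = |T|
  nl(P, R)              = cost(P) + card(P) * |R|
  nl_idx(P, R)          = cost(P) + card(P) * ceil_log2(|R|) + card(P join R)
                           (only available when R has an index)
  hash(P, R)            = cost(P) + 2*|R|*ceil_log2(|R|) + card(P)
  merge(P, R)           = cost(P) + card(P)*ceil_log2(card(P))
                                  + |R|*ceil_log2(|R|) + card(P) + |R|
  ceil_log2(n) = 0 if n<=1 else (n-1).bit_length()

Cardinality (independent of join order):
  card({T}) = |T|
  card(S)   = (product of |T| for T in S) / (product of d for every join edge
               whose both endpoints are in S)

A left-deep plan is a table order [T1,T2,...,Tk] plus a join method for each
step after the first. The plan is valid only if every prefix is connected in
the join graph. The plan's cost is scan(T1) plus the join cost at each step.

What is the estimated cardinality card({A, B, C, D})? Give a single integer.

Tables in S: A(60), B(200), C(20), D(20)
Edges inside S: D-A(d=20), A-B(d=50), B-C(d=20)
numerator = 60 * 200 * 20 * 20 = 4800000
denominator = 20 * 50 * 20 = 20000
card(S) = 4800000 / 20000 = 240

240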